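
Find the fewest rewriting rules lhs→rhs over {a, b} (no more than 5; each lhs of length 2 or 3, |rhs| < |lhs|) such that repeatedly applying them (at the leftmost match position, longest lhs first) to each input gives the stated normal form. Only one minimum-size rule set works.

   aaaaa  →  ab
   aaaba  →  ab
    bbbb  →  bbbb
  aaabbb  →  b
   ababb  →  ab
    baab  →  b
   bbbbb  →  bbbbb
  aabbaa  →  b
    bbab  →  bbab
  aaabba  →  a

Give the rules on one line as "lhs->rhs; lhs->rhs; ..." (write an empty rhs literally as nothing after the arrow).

aa->; aaa->ab; aab->; abb->aa

  | aaaaa => abaa => ab
  | aaaba => abba => aaa => ab
  | bbbb
  | aaabbb => abbbb => aabb => b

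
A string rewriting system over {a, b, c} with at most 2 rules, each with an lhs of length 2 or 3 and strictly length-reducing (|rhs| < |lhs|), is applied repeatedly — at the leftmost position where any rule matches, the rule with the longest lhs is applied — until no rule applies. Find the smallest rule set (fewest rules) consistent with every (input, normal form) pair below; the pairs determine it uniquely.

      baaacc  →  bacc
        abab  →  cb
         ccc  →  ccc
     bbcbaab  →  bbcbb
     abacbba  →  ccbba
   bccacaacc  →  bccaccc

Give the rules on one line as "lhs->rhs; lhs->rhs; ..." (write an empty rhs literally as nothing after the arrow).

aa->; aba->c

  | baaacc => bacc
  | abab => cb
  | ccc
  | bbcbaab => bbcbb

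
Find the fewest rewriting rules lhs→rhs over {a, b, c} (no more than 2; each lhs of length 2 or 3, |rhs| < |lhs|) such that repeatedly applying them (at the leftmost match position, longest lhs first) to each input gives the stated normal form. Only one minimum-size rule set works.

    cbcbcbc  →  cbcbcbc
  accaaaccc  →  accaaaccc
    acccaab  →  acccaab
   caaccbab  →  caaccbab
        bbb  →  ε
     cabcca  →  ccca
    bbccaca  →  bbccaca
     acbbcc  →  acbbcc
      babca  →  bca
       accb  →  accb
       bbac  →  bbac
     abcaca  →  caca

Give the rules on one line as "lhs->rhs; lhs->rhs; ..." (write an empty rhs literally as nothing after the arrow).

abc->c; bbb->

  | cbcbcbc
  | accaaaccc
  | acccaab
  | caaccbab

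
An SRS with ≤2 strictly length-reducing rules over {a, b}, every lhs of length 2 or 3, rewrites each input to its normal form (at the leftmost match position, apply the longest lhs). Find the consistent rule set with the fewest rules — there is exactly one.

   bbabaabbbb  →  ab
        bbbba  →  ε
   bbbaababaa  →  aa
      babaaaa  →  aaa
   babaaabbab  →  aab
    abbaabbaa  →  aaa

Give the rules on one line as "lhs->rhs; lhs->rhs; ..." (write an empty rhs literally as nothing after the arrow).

  | bbabaabbbb => babaabbbb => baabbbb => abbbb => abbb => abb => ab
  | bbbba => bbba => bba => ba => ε
  | bbbaababaa => bbaababaa => baababaa => ababaa => abaa => aa
  | babaaaa => baaaa => aaa

ba->; bb->b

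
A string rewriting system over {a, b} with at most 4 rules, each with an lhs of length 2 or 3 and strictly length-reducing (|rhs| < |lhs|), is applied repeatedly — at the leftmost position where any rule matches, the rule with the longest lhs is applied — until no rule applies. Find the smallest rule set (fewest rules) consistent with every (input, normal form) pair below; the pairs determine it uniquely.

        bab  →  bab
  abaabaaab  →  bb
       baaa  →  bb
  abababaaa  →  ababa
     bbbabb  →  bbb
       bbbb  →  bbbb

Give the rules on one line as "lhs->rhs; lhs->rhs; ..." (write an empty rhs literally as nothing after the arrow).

  | bab
  | abaabaaab => abaaaaab => abbaab => aaab => bb
  | baaa => bb
  | abababaaa => abababb => ababa

aaa->b; aab->aa; abb->a; bba->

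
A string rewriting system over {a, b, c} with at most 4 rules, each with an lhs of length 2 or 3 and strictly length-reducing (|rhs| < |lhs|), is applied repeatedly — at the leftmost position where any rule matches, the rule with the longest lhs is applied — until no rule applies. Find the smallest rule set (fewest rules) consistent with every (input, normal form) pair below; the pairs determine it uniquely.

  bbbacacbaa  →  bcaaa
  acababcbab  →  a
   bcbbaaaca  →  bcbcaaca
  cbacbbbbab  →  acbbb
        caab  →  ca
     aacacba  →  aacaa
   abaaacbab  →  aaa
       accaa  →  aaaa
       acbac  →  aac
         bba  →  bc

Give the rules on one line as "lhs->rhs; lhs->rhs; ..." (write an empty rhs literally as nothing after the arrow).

ab->; ba->c; bbc->b; cc->a

  | bbbacacbaa => bbccacbaa => bcacbaa => bcacca => bcaaa
  | acababcbab => acabcbab => accbab => aabab => aab => a
  | bcbbaaaca => bcbcaaca
  | cbacbbbbab => cccbbbbab => acbbbbab => acbbbcb => acbbb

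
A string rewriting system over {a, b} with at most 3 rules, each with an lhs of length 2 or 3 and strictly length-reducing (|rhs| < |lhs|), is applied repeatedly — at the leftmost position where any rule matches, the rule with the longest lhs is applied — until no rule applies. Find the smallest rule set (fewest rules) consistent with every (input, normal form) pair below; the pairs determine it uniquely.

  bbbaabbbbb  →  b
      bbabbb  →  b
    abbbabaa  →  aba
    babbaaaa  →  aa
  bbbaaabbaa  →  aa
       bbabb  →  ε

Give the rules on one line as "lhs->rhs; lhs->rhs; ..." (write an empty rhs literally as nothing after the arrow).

baa->; bb->; bba->

  | bbbaabbbbb => baabbbbb => bbbbb => bbb => b
  | bbabbb => bbb => b
  | abbbabaa => ababaa => aba
  | babbaaaa => baaaa => aa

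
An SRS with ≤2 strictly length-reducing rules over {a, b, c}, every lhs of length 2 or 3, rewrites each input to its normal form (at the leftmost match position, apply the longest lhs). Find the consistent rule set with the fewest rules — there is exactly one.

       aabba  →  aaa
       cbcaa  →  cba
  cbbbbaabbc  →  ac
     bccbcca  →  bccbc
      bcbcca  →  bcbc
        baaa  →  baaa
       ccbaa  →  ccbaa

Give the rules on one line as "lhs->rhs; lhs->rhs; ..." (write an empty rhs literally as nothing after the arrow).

bb->; ca->

  | aabba => aaa
  | cbcaa => cba
  | cbbbbaabbc => cbbaabbc => caabbc => abbc => ac
  | bccbcca => bccbc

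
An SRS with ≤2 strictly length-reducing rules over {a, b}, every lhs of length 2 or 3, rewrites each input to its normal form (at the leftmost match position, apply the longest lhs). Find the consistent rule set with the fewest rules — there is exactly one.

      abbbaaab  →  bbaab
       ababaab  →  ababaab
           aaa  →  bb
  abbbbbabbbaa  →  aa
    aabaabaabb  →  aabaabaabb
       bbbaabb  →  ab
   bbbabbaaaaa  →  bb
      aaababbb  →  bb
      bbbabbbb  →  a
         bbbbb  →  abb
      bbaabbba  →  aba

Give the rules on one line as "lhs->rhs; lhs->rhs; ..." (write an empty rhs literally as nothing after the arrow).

aaa->bb; bbb->a

  | abbbaaab => aaaaab => bbaab
  | ababaab
  | aaa => bb
  | abbbbbabbbaa => aabbabbbaa => aabbaaaa => aabbbba => aaaba => bbba => aa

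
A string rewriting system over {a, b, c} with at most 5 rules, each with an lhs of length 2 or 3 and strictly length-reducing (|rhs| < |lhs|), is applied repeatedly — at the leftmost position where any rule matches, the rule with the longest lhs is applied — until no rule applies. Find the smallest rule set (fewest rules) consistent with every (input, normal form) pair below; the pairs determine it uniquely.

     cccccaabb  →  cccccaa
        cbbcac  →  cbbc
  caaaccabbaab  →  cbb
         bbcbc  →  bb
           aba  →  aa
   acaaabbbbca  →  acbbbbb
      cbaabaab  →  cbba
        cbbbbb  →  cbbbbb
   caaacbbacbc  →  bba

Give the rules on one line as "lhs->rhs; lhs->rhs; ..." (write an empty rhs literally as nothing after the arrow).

  | cccccaabb => cccccaab => cccccaa
  | cbbcac => cbbc
  | caaaccabbaab => cbccabbaab => cabbaab => cabaab => caaab => cbb
  | bbcbc => bb

aaa->b; ab->a; bca->b; cbc->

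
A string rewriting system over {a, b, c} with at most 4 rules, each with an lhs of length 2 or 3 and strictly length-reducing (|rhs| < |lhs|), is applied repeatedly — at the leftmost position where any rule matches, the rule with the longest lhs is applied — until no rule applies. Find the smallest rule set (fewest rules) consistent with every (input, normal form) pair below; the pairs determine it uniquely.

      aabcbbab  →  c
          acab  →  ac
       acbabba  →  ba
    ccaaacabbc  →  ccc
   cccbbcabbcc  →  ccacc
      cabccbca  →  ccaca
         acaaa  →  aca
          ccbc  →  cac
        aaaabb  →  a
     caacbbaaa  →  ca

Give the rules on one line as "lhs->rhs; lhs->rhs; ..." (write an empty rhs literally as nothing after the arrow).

aa->; aab->c; ab->; cb->a

  | aabcbbab => ccbbab => cabab => cab => c
  | acab => ac
  | acbabba => aaabba => abba => ba
  | ccaaacabbc => ccacabbc => ccacbc => ccaac => ccc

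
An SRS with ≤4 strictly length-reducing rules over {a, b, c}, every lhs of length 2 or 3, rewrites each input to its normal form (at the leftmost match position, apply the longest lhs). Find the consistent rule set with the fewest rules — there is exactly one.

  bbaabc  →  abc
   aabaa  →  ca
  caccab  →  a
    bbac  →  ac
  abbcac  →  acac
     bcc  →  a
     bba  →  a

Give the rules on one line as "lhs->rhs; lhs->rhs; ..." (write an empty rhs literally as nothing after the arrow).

  | bbaabc => aaabc => aabc => abc
  | aabaa => abaa => ca
  | caccab => cabab => ccb => bb => a
  | bbac => aac => ac

aa->a; aba->c; bb->a; cc->b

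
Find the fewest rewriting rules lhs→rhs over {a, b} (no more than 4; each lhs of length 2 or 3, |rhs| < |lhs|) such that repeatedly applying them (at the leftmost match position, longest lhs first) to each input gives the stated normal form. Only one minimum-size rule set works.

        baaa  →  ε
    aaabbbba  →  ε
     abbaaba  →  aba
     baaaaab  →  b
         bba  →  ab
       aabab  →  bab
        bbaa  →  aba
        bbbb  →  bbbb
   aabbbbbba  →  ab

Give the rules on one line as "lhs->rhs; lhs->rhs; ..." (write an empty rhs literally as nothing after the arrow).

  | baaa => aa => ε
  | aaabbbba => abbbba => abba => aa => ε
  | abbaaba => aaaba => aba
  | baaaaab => aaaab => aab => b

aa->; abb->a; baa->a; bba->ab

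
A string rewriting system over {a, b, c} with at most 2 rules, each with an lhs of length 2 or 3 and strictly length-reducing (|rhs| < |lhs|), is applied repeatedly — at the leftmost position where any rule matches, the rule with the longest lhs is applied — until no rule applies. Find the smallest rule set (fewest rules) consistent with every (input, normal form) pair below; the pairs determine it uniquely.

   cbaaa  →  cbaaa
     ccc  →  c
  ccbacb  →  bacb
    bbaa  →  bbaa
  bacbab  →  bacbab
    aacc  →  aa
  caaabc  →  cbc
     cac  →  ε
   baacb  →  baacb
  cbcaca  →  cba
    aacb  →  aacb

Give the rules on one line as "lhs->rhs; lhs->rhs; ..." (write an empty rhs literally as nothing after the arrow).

  | cbaaa
  | ccc => c
  | ccbacb => bacb
  | bbaa

ca->c; cc->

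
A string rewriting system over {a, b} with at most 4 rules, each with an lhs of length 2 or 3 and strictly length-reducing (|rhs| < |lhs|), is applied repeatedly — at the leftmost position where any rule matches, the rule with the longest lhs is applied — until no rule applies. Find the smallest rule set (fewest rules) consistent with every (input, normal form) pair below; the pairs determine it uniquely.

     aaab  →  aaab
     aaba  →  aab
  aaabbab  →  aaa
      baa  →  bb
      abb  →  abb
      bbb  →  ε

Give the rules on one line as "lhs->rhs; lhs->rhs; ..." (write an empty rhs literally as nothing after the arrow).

ba->b; baa->bb; bbb->

  | aaab
  | aaba => aab
  | aaabbab => aaabbb => aaa
  | baa => bb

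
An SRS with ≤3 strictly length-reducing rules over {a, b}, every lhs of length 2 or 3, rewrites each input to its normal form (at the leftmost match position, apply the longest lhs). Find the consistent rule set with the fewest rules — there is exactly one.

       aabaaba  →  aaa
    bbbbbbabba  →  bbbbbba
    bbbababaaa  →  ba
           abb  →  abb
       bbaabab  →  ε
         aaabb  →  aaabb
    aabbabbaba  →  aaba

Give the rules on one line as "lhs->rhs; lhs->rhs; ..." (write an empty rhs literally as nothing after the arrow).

baa->ba; bab->

  | aabaaba => aababa => aaa
  | bbbbbbabba => bbbbbba
  | bbbababaaa => bbabaaa => baaa => baa => ba
  | abb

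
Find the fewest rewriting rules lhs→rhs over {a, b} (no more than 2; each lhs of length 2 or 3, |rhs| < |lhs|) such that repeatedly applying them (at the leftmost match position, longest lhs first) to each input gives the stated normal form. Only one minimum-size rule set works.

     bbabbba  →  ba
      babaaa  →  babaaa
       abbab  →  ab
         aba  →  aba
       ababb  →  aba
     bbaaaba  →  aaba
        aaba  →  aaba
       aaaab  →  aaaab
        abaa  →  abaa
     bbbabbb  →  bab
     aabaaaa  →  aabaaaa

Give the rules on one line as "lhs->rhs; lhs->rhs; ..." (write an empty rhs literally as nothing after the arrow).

  | bbabbba => bbba => ba
  | babaaa
  | abbab => ab
  | aba

bb->; bba->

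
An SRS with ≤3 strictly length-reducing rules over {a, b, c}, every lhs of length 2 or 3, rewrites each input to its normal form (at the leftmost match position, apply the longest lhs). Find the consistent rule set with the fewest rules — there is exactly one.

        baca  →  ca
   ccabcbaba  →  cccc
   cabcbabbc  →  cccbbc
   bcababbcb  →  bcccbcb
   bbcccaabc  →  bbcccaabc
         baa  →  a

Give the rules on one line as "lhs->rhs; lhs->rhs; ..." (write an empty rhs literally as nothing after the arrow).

  | baca => ca
  | ccabcbaba => ccccbaba => ccccba => cccc
  | cabcbabbc => cccbabbc => cccbbc
  | bcababbcb => bccabbcb => bcccbcb

ba->; cab->cc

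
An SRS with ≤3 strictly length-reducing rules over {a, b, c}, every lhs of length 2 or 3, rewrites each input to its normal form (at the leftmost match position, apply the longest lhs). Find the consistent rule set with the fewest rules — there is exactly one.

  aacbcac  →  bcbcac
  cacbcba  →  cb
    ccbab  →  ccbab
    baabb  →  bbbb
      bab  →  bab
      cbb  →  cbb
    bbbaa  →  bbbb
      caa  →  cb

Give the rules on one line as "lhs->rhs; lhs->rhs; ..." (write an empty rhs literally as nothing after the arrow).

  | aacbcac => bcbcac
  | cacbcba => cacba => caa => cb
  | ccbab
  | baabb => bbbb

aa->b; acb->a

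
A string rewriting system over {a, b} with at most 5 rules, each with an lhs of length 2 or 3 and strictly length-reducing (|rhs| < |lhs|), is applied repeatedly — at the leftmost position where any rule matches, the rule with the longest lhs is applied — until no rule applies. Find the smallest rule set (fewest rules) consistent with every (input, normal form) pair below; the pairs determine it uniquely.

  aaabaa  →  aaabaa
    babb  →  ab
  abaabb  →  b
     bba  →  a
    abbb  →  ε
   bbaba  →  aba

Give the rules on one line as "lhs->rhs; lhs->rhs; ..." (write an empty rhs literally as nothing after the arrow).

abb->b; bab->bb; bb->; bbb->ab

  | aaabaa
  | babb => bbb => ab
  | abaabb => abab => abb => b
  | bba => a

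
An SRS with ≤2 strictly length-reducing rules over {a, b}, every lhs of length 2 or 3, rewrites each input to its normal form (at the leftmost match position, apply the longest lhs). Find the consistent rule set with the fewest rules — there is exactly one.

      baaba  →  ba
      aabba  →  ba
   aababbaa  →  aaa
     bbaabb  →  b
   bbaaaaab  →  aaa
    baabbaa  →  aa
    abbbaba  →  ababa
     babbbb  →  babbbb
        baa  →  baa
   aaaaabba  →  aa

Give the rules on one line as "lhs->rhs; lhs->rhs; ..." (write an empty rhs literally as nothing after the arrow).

aab->; bba->a

  | baaba => ba
  | aabba => ba
  | aababbaa => abbaa => aaa
  | bbaabb => aabb => b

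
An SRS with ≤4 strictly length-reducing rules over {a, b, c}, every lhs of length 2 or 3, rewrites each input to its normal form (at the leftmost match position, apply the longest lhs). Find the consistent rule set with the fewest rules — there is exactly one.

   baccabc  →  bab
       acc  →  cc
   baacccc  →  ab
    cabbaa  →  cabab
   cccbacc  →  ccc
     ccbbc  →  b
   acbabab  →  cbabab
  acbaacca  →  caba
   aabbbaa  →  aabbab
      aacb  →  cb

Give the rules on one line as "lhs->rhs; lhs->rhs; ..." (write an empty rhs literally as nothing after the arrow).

ac->c; baa->ab; bc->b; ccb->

  | baccabc => bccabc => bcabc => babc => bab
  | acc => cc
  | baacccc => abcccc => abccc => abcc => abc => ab
  | cabbaa => cabab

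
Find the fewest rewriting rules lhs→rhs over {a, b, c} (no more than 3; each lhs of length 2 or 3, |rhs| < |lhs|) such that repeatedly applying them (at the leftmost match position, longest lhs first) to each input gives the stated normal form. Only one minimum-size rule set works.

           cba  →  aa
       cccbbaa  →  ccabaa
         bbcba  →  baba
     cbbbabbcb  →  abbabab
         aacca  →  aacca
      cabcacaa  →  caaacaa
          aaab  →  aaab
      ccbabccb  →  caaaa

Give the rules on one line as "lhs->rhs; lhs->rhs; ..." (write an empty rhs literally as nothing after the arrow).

bc->a; cb->a

  | cba => aa
  | cccbbaa => ccabaa
  | bbcba => baba
  | cbbbabbcb => abbabbcb => abbabab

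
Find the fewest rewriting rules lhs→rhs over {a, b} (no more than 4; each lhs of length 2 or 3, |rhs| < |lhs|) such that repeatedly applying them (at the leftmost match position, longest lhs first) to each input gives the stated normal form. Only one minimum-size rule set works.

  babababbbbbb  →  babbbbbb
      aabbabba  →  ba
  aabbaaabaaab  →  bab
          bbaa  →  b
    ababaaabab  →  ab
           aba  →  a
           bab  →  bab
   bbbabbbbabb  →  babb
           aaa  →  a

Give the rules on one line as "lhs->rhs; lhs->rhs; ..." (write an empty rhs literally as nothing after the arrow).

aa->; aba->a; bba->ba

  | babababbbbbb => bababbbbbb => babbbbbb
  | aabbabba => bbabba => babba => baba => ba
  | aabbaaabaaab => bbaaabaaab => baaabaaab => babaaab => baaab => bab
  | bbaa => baa => b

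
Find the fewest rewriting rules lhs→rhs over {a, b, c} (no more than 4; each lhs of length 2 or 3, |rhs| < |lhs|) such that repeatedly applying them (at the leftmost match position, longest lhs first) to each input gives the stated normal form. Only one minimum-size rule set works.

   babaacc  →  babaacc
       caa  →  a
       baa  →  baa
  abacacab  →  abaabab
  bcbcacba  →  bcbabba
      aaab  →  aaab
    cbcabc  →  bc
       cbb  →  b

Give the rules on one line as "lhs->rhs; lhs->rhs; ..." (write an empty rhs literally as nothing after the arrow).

ca->; cac->ab; cbb->b

  | babaacc
  | caa => a
  | baa
  | abacacab => abaabab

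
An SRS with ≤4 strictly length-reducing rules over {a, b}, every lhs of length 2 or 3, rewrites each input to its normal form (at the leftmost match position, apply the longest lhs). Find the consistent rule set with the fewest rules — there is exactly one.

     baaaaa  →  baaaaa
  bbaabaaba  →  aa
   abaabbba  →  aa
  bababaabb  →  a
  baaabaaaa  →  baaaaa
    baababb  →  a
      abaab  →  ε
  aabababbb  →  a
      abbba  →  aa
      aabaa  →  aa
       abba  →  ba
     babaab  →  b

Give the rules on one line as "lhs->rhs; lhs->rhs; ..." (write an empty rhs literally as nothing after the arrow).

  | baaaaa
  | bbaabaaba => aaabaaba => aaaba => aa
  | abaabbba => aabbba => bba => aa
  | bababaabb => babaabb => baabb => bb => a

aab->; ab->; bb->a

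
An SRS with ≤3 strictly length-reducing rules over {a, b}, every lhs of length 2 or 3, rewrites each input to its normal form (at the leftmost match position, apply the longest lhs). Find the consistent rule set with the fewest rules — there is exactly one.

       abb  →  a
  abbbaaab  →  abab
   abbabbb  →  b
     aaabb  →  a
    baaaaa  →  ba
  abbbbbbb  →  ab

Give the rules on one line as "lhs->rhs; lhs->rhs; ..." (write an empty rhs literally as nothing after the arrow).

  | abb => a
  | abbbaaab => abaaab => abab
  | abbabbb => aabbb => bbb => b
  | aaabb => abb => a

aa->; bb->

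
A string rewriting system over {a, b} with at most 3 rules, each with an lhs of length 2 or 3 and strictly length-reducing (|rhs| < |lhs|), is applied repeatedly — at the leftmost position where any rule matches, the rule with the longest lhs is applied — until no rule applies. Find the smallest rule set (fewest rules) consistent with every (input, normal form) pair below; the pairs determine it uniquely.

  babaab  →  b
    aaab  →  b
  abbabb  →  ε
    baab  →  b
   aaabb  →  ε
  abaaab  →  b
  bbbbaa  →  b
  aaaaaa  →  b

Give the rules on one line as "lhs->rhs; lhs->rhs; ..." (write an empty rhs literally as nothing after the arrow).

aa->b; ab->; bb->

  | babaab => baab => bbb => b
  | aaab => bab => b
  | abbabb => babb => bb => ε
  | baab => bbb => b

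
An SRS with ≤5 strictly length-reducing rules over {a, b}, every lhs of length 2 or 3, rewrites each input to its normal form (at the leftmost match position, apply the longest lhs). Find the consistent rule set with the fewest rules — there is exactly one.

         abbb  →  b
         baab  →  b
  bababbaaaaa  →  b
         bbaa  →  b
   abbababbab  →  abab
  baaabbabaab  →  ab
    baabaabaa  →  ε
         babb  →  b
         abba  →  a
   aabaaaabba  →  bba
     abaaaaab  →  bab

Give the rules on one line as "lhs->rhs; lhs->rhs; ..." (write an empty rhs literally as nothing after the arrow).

aa->b; aaa->b; abb->; baa->

  | abbb => b
  | baab => b
  | bababbaaaaa => babaaaaa => baaaa => aa => b
  | bbaa => b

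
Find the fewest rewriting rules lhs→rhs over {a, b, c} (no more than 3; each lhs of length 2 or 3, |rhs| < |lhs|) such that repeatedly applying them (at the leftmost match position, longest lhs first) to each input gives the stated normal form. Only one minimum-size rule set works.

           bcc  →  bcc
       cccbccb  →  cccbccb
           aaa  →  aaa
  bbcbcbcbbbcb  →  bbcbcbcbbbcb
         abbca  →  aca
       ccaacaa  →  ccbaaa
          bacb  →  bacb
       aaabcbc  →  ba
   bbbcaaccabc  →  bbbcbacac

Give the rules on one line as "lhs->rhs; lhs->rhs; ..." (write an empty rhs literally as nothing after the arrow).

aac->ba; ab->a

  | bcc
  | cccbccb
  | aaa
  | bbcbcbcbbbcb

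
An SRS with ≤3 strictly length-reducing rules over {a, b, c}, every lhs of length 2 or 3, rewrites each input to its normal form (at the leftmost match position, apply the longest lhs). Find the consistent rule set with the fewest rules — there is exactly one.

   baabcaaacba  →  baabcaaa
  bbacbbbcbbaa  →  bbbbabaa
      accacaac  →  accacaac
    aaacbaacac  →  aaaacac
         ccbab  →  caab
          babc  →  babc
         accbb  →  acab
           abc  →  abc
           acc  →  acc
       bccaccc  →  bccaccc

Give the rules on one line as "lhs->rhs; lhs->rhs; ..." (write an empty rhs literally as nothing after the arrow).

acb->; cb->a

  | baabcaaacba => baabcaaa
  | bbacbbbcbbaa => bbbbcbbaa => bbbbabaa
  | accacaac
  | aaacbaacac => aaaacac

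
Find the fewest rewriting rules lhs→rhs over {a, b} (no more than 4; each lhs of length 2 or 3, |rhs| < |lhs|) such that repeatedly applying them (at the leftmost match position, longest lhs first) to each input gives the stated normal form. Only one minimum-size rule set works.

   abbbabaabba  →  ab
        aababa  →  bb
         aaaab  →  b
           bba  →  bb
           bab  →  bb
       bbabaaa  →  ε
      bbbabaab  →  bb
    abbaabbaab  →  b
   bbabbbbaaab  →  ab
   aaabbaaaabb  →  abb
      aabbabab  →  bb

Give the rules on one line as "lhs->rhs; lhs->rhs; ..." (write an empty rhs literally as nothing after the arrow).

  | abbbabaabba => ababaabba => abbaabba => ababba => abbba => aba => ab
  | aababa => baba => bba => bb
  | aaaab => aab => b
  | bba => bb

aa->; ba->b; baa->a; bbb->b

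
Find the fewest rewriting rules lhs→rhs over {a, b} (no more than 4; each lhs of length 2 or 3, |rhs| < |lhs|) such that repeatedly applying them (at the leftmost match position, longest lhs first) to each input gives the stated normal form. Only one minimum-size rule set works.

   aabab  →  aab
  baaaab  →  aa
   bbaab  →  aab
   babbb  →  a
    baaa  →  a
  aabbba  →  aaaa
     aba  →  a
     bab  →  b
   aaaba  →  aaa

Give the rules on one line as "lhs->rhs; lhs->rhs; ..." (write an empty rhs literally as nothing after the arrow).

ba->; baa->ab; bb->; bbb->a

  | aabab => aab
  | baaaab => abaab => aabb => aa
  | bbaab => aab
  | babbb => bbb => a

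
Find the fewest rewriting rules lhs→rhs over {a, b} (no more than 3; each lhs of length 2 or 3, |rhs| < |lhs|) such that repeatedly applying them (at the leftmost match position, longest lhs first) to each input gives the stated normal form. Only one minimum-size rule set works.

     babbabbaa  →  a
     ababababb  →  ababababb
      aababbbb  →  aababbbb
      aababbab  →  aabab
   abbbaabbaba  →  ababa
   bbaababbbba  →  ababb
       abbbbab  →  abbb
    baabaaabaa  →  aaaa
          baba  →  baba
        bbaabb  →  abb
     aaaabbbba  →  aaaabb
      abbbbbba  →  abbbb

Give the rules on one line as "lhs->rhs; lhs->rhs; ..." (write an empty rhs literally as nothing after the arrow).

baa->a; bba->

  | babbabbaa => babbaa => baa => a
  | ababababb
  | aababbbb
  | aababbab => aabab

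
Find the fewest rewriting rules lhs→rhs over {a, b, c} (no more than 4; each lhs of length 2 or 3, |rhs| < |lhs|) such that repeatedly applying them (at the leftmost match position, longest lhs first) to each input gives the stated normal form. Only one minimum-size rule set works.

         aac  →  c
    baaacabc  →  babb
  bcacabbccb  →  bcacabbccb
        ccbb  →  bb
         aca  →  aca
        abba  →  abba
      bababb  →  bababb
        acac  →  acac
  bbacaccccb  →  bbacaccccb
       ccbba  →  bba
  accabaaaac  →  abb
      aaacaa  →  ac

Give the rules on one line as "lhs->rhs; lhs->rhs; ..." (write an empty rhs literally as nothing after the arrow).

  | aac => c
  | baaacabc => bacabc => bacbb => babb
  | bcacabbccb
  | ccbb => cbb => bb

aa->; abc->bb; cbb->bb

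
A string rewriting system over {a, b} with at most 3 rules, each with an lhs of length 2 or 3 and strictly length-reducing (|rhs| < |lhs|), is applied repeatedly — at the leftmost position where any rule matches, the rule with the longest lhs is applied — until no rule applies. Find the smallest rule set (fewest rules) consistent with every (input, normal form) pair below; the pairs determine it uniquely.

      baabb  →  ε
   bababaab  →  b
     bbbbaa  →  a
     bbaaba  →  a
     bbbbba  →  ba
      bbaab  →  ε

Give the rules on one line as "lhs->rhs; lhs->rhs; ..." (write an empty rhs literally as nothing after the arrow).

aa->a; ab->; bb->

  | baabb => babb => bb => ε
  | bababaab => babaab => baab => bab => b
  | bbbbaa => bbaa => aa => a
  | bbaaba => aaba => aba => a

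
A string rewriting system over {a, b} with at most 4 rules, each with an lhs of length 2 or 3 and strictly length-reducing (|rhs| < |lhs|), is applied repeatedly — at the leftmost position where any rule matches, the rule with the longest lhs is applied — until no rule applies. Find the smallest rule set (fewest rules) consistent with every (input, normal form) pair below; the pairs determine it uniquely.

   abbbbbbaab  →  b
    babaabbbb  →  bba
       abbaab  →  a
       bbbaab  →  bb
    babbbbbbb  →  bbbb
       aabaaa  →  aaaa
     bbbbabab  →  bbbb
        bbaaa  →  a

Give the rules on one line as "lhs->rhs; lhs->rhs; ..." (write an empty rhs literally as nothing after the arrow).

  | abbbbbbaab => babbbbaab => bbabbaab => bbbaaab => bbaab => bab => b
  | babaabbbb => baabbbb => abbbb => babb => bba
  | abbaab => baaab => aab => a
  | bbbaab => bbab => bb

ab->; abb->ba; baa->a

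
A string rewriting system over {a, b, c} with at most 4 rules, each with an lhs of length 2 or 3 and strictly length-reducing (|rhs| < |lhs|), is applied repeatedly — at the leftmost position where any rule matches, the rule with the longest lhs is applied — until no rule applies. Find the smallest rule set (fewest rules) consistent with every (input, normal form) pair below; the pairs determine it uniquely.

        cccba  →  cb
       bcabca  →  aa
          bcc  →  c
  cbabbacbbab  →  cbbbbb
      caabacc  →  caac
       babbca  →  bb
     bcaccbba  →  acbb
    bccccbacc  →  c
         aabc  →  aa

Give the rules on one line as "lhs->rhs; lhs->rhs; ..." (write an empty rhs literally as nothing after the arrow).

  | cccba => ccba => cba => cb
  | bcabca => abca => aa
  | bcc => c
  | cbabbacbbab => cbbbacbbab => cbbbcbbab => cbbbbab => cbbbbb

ba->b; bc->; cc->c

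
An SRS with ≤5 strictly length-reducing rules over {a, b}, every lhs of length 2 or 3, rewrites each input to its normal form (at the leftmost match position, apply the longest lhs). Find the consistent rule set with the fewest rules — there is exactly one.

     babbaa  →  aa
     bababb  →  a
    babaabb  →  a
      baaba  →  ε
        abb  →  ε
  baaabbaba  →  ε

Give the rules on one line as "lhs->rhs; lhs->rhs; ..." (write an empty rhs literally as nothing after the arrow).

aaa->; abb->; ba->a; bb->a

  | babbaa => abbaa => aa
  | bababb => ababb => aabb => a
  | babaabb => abaabb => aaabb => bb => a
  | baaba => aaba => aaa => ε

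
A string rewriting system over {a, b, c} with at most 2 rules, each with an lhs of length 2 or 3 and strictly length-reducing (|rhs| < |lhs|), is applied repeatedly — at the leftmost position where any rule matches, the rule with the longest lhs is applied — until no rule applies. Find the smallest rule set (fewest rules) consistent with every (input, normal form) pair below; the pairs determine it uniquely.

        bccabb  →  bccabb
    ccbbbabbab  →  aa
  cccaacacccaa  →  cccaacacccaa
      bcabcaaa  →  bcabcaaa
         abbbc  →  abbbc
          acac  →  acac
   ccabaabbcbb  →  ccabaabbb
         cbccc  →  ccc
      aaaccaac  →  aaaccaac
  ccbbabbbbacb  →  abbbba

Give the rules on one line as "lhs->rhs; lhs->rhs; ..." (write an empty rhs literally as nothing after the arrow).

  | bccabb
  | ccbbbabbab => cbbabbab => babbab => abab => aa
  | cccaacacccaa
  | bcabcaaa

bab->a; cb->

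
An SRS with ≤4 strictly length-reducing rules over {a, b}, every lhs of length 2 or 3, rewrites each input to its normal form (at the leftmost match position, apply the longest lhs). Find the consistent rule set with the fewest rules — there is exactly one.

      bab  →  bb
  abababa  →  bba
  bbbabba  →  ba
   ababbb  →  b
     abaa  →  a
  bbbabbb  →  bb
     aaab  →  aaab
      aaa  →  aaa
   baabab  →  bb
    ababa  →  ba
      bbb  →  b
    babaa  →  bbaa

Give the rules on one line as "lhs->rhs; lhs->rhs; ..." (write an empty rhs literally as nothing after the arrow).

  | bab => bb
  | abababa => baba => bba
  | bbbabba => babba => bbba => ba
  | ababbb => bbb => b

aba->; bab->bb; bbb->b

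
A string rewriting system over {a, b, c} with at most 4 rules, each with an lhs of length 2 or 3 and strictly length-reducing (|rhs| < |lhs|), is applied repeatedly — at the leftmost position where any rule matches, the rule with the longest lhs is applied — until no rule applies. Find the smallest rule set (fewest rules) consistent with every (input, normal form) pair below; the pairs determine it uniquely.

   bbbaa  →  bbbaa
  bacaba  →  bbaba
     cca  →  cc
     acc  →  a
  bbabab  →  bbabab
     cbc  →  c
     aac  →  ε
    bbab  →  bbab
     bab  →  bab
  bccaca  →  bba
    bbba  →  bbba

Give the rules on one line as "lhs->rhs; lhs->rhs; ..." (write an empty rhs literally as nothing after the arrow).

aac->; ac->b; bc->a; ca->c

  | bbbaa
  | bacaba => bbaba
  | cca => cc
  | acc => bc => a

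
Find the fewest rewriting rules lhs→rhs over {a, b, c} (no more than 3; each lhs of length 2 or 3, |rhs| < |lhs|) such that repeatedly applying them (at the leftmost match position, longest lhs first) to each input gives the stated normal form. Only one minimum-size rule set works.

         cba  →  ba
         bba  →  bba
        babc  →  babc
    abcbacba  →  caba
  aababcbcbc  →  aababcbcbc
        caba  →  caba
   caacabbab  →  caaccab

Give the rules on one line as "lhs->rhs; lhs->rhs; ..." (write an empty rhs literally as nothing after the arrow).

  | cba => ba
  | bba
  | babc
  | abcbacba => abbacba => cacba => caba

abb->c; cba->ba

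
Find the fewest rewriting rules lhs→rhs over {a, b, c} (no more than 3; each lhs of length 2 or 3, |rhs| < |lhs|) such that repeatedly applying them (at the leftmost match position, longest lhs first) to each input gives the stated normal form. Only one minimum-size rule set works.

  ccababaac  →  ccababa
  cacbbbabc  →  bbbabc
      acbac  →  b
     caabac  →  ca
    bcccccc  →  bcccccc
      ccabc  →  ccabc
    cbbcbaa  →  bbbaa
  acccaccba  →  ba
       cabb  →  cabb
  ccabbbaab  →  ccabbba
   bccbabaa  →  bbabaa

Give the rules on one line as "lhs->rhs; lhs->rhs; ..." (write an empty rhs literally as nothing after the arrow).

aab->a; ac->; cb->b

  | ccababaac => ccababa
  | cacbbbabc => cbbbabc => bbbabc
  | acbac => bac => b
  | caabac => caac => ca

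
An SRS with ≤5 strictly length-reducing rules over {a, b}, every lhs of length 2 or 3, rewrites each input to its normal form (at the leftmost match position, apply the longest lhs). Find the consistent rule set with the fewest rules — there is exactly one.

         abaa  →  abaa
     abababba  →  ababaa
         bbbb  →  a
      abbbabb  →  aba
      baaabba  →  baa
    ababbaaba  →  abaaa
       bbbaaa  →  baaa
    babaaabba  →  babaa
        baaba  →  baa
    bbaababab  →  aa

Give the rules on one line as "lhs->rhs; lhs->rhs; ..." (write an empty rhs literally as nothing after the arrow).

aab->a; abb->a; bb->a; bbb->b

  | abaa
  | abababba => ababaa
  | bbbb => bb => a
  | abbbabb => ababb => aba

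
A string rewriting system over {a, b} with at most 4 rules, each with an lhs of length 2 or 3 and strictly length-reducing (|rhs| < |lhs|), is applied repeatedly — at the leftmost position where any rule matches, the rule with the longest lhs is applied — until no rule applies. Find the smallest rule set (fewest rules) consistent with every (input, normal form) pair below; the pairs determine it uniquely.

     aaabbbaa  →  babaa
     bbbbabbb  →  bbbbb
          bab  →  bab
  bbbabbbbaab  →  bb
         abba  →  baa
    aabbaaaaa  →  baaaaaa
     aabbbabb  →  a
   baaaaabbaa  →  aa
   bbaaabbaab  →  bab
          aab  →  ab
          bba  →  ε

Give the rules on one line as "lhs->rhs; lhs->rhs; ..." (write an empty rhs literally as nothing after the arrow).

  | aaabbbaa => aabbbaa => abbbaa => babaa
  | bbbbabbb => bbbbb
  | bab
  | bbbabbbbaab => bbbbbaab => bbbab => bb

aab->ab; abb->ba; bba->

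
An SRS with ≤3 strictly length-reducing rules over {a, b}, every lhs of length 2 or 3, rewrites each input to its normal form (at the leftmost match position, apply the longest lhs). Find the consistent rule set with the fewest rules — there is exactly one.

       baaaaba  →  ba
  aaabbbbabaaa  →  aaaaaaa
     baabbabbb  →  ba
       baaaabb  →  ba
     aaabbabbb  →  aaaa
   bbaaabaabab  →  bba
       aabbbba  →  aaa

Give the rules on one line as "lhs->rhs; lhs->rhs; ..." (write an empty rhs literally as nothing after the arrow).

  | baaaaba => baaaba => baaba => baba => baa => ba
  | aaabbbbabaaa => aaabbbabaaa => aaabbabaaa => aaababaaa => aaaabaaa => aaaaaaa
  | baabbabbb => babbabbb => bababbb => baabbb => babbb => babb => bab => ba
  | baaaabb => baaabb => baabb => babb => bab => ba

ab->a; baa->ba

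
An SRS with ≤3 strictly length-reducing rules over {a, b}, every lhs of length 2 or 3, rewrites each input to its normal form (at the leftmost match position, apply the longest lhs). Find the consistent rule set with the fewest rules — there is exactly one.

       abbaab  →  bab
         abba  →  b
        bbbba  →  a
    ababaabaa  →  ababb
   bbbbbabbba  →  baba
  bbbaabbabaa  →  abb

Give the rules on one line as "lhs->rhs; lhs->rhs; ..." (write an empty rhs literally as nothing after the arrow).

  | abbaab => aaab => bab
  | abba => aa => b
  | bbbba => bba => a
  | ababaabaa => ababbbaa => ababaa => ababb

aa->b; bba->a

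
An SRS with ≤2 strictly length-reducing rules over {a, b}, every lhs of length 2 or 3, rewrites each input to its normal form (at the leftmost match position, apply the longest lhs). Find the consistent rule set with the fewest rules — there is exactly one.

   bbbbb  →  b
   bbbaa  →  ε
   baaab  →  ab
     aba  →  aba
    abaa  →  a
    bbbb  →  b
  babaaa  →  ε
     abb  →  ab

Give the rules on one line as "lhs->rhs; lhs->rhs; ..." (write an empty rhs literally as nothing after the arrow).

baa->; bb->b

  | bbbbb => bbbb => bbb => bb => b
  | bbbaa => bbaa => baa => ε
  | baaab => ab
  | aba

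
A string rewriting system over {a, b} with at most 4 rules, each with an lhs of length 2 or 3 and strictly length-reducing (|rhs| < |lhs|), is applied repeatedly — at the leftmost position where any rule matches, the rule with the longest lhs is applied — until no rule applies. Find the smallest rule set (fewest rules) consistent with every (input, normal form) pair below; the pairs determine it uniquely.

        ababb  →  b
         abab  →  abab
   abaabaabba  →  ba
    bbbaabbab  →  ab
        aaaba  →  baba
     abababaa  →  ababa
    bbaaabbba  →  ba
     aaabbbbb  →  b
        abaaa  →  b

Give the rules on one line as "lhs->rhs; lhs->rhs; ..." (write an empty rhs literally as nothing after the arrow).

  | ababb => abb => b
  | abab
  | abaabaabba => abaabba => abba => ba
  | bbbaabbab => baabbab => bbab => ab

aa->b; abb->b; baa->; bb->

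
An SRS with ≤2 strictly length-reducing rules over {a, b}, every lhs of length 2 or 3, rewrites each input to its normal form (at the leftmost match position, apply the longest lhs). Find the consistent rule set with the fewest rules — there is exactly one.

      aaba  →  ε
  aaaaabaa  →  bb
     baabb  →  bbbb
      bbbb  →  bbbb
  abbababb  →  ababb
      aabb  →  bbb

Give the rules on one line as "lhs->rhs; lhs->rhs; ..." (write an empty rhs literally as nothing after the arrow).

  | aaba => bba => ε
  | aaaaabaa => baaabaa => bbabaa => baa => bb
  | baabb => bbbb
  | bbbb

aa->b; bba->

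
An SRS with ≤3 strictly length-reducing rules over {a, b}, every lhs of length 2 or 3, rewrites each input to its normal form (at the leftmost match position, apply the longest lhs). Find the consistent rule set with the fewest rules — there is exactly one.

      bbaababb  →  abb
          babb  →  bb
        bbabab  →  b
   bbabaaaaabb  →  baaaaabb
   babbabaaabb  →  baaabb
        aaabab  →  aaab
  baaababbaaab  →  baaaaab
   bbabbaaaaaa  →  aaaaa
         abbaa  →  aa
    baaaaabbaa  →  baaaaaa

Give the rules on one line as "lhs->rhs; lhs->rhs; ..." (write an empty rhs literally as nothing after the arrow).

bab->b; bba->

  | bbaababb => ababb => abb
  | babb => bb
  | bbabab => bab => b
  | bbabaaaaabb => baaaaabb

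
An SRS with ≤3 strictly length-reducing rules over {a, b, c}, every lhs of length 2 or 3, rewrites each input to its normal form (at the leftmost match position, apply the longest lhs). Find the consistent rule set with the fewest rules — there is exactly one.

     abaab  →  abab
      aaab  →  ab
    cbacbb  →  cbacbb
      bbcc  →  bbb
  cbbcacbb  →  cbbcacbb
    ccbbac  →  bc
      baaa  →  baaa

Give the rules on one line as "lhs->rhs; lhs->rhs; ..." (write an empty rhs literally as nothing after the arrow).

  | abaab => abab
  | aaab => aab => ab
  | cbacbb
  | bbcc => bbb

aab->ab; bba->; cc->b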